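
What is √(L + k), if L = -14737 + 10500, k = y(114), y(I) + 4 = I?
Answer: I*√4127 ≈ 64.242*I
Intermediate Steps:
y(I) = -4 + I
k = 110 (k = -4 + 114 = 110)
L = -4237
√(L + k) = √(-4237 + 110) = √(-4127) = I*√4127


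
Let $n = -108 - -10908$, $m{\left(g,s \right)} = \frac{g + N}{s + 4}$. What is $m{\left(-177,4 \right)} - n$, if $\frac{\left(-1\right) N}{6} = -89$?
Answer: $- \frac{86043}{8} \approx -10755.0$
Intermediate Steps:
$N = 534$ ($N = \left(-6\right) \left(-89\right) = 534$)
$m{\left(g,s \right)} = \frac{534 + g}{4 + s}$ ($m{\left(g,s \right)} = \frac{g + 534}{s + 4} = \frac{534 + g}{4 + s}$)
$n = 10800$ ($n = -108 + 10908 = 10800$)
$m{\left(-177,4 \right)} - n = \frac{534 - 177}{4 + 4} - 10800 = \frac{1}{8} \cdot 357 - 10800 = \frac{357}{8} - 10800 = - \frac{86043}{8}$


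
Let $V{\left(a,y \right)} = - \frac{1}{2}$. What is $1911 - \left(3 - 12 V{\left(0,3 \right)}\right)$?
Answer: $1902$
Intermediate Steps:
$V{\left(a,y \right)} = - \frac{1}{2}$ ($V{\left(a,y \right)} = \left(-1\right) \frac{1}{2} = - \frac{1}{2}$)
$1911 - \left(3 - 12 V{\left(0,3 \right)}\right) = 1911 - \left(3 - -6\right) = 1911 - \left(3 + 6\right) = 1911 - 9 = 1902$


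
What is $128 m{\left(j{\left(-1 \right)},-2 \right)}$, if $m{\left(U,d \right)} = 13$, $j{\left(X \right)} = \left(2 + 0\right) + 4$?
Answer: $1664$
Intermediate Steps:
$j{\left(X \right)} = 6$ ($j{\left(X \right)} = 2 + 4 = 6$)
$128 m{\left(j{\left(-1 \right)},-2 \right)} = 128 \cdot 13 = 1664$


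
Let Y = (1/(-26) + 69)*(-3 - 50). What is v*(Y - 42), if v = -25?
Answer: 2403025/26 ≈ 92424.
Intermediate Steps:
Y = -95029/26 (Y = (-1/26 + 69)*(-53) = (1793/26)*(-53) = -95029/26 ≈ -3655.0)
v*(Y - 42) = -25*(-95029/26 - 42) = -25*(-96121/26) = 2403025/26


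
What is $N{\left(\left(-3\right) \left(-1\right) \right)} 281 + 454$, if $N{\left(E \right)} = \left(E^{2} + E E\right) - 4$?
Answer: $4388$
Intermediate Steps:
$N{\left(E \right)} = -4 + 2 E^{2}$ ($N{\left(E \right)} = \left(E^{2} + E^{2}\right) - 4 = 2 E^{2} - 4 = -4 + 2 E^{2}$)
$N{\left(\left(-3\right) \left(-1\right) \right)} 281 + 454 = \left(-4 + 2 \left(\left(-3\right) \left(-1\right)\right)^{2}\right) 281 + 454 = \left(-4 + 2 \cdot 3^{2}\right) 281 + 454 = \left(-4 + 2 \cdot 9\right) 281 + 454 = \left(-4 + 18\right) 281 + 454 = 14 \cdot 281 + 454 = 3934 + 454 = 4388$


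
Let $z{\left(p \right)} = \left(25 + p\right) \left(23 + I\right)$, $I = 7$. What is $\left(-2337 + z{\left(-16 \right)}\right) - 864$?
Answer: $-2931$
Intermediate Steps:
$z{\left(p \right)} = 750 + 30 p$ ($z{\left(p \right)} = \left(25 + p\right) \left(23 + 7\right) = \left(25 + p\right) 30 = 750 + 30 p$)
$\left(-2337 + z{\left(-16 \right)}\right) - 864 = \left(-2337 + \left(750 + 30 \left(-16\right)\right)\right) - 864 = \left(-2337 + \left(750 - 480\right)\right) - 864 = \left(-2337 + 270\right) - 864 = -2067 - 864 = -2931$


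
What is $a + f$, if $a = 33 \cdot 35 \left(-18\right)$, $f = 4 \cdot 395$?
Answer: $-19210$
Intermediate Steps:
$f = 1580$
$a = -20790$ ($a = 1155 \left(-18\right) = -20790$)
$a + f = -20790 + 1580 = -19210$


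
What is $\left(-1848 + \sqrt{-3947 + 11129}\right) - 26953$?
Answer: $-28801 + 3 \sqrt{798} \approx -28716.0$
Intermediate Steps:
$\left(-1848 + \sqrt{-3947 + 11129}\right) - 26953 = \left(-1848 + \sqrt{7182}\right) - 26953 = \left(-1848 + 3 \sqrt{798}\right) - 26953 = -28801 + 3 \sqrt{798}$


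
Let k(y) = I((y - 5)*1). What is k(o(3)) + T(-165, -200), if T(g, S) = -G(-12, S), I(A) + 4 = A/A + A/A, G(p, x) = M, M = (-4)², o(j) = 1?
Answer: -18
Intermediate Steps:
M = 16
G(p, x) = 16
I(A) = -2 (I(A) = -4 + (A/A + A/A) = -4 + (1 + 1) = -4 + 2 = -2)
k(y) = -2
T(g, S) = -16 (T(g, S) = -1*16 = -16)
k(o(3)) + T(-165, -200) = -2 - 16 = -18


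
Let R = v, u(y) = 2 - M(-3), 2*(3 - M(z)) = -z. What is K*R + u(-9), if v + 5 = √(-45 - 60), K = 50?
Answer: -499/2 + 50*I*√105 ≈ -249.5 + 512.35*I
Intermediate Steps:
M(z) = 3 + z/2 (M(z) = 3 - (-1)*z/2 = 3 + z/2)
v = -5 + I*√105 (v = -5 + √(-45 - 60) = -5 + √(-105) = -5 + I*√105 ≈ -5.0 + 10.247*I)
u(y) = ½ (u(y) = 2 - (3 + (½)*(-3)) = 2 - (3 - 3/2) = 2 - 1*3/2 = 2 - 3/2 = ½)
R = -5 + I*√105 ≈ -5.0 + 10.247*I
K*R + u(-9) = 50*(-5 + I*√105) + ½ = (-250 + 50*I*√105) + ½ = -499/2 + 50*I*√105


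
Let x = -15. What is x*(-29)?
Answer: 435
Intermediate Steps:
x*(-29) = -15*(-29) = 435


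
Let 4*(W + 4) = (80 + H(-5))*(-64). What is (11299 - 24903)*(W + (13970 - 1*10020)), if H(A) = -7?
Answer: -37791912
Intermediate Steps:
W = -1172 (W = -4 + ((80 - 7)*(-64))/4 = -4 + (73*(-64))/4 = -4 + (1/4)*(-4672) = -4 - 1168 = -1172)
(11299 - 24903)*(W + (13970 - 1*10020)) = (11299 - 24903)*(-1172 + (13970 - 1*10020)) = -13604*(-1172 + (13970 - 10020)) = -13604*(-1172 + 3950) = -13604*2778 = -37791912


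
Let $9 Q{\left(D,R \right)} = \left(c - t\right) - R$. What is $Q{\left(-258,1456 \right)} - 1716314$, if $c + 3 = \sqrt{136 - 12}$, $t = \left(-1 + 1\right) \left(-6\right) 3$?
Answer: $- \frac{15448285}{9} + \frac{2 \sqrt{31}}{9} \approx -1.7165 \cdot 10^{6}$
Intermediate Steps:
$t = 0$ ($t = 0 \left(-6\right) 3 = 0 \cdot 3 = 0$)
$c = -3 + 2 \sqrt{31}$ ($c = -3 + \sqrt{136 - 12} = -3 + \sqrt{124} = -3 + 2 \sqrt{31} \approx 8.1355$)
$Q{\left(D,R \right)} = - \frac{1}{3} - \frac{R}{9} + \frac{2 \sqrt{31}}{9}$ ($Q{\left(D,R \right)} = \frac{\left(\left(-3 + 2 \sqrt{31}\right) - 0\right) - R}{9} = \frac{\left(\left(-3 + 2 \sqrt{31}\right) + 0\right) - R}{9} = \frac{\left(-3 + 2 \sqrt{31}\right) - R}{9} = \frac{-3 - R + 2 \sqrt{31}}{9} = - \frac{1}{3} - \frac{R}{9} + \frac{2 \sqrt{31}}{9}$)
$Q{\left(-258,1456 \right)} - 1716314 = \left(- \frac{1}{3} - \frac{1456}{9} + \frac{2 \sqrt{31}}{9}\right) - 1716314 = \left(- \frac{1459}{9} + \frac{2 \sqrt{31}}{9}\right) - 1716314 = - \frac{15448285}{9} + \frac{2 \sqrt{31}}{9}$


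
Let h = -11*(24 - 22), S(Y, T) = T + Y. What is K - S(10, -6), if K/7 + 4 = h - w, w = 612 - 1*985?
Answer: 2425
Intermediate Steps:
w = -373 (w = 612 - 985 = -373)
h = -22 (h = -11*2 = -22)
K = 2429 (K = -28 + 7*(-22 - 1*(-373)) = -28 + 7*(-22 + 373) = -28 + 7*351 = -28 + 2457 = 2429)
K - S(10, -6) = 2429 - (-6 + 10) = 2429 - 1*4 = 2429 - 4 = 2425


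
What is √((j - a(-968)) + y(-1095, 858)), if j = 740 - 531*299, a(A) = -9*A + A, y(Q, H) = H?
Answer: I*√164915 ≈ 406.1*I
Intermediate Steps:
a(A) = -8*A
j = -158029 (j = 740 - 158769 = -158029)
√((j - a(-968)) + y(-1095, 858)) = √((-158029 - (-8)*(-968)) + 858) = √((-158029 - 1*7744) + 858) = √((-158029 - 7744) + 858) = √(-165773 + 858) = √(-164915) = I*√164915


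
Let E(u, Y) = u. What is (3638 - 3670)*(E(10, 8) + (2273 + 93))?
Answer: -76032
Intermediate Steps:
(3638 - 3670)*(E(10, 8) + (2273 + 93)) = (3638 - 3670)*(10 + (2273 + 93)) = -32*(10 + 2366) = -32*2376 = -76032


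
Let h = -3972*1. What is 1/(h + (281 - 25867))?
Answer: -1/29558 ≈ -3.3832e-5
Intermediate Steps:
h = -3972
1/(h + (281 - 25867)) = 1/(-3972 + (281 - 25867)) = 1/(-3972 - 25586) = 1/(-29558) = -1/29558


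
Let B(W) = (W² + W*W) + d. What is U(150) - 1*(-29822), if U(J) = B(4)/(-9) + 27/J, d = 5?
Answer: 13418131/450 ≈ 29818.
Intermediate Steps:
B(W) = 5 + 2*W² (B(W) = (W² + W*W) + 5 = (W² + W²) + 5 = 2*W² + 5 = 5 + 2*W²)
U(J) = -37/9 + 27/J (U(J) = (5 + 2*4²)/(-9) + 27/J = (5 + 2*16)*(-⅑) + 27/J = (5 + 32)*(-⅑) + 27/J = 37*(-⅑) + 27/J = -37/9 + 27/J)
U(150) - 1*(-29822) = (-37/9 + 27/150) - 1*(-29822) = (-37/9 + 27*(1/150)) + 29822 = (-37/9 + 9/50) + 29822 = -1769/450 + 29822 = 13418131/450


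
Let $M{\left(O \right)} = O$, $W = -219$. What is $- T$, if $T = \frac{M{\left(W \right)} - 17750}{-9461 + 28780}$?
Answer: $\frac{17969}{19319} \approx 0.93012$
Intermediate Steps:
$T = - \frac{17969}{19319}$ ($T = \frac{-219 - 17750}{-9461 + 28780} = - \frac{17969}{19319} \approx -0.93012$)
$- T = \left(-1\right) \left(- \frac{17969}{19319}\right) = \frac{17969}{19319}$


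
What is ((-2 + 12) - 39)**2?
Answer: 841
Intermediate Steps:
((-2 + 12) - 39)**2 = (10 - 39)**2 = (-29)**2 = 841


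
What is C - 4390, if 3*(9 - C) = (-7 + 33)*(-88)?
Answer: -10855/3 ≈ -3618.3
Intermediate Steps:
C = 2315/3 (C = 9 - (-7 + 33)*(-88)/3 = 9 - 26*(-88)/3 = 9 - ⅓*(-2288) = 9 + 2288/3 = 2315/3 ≈ 771.67)
C - 4390 = 2315/3 - 4390 = -10855/3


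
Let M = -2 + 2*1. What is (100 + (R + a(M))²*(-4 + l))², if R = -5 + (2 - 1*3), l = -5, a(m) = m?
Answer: 50176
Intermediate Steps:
M = 0 (M = -2 + 2 = 0)
R = -6 (R = -5 + (2 - 3) = -5 - 1 = -6)
(100 + (R + a(M))²*(-4 + l))² = (100 + (-6 + 0)²*(-4 - 5))² = (100 + (-6)²*(-9))² = (100 + 36*(-9))² = (100 - 324)² = (-224)² = 50176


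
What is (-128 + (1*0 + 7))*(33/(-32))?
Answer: 3993/32 ≈ 124.78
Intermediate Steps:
(-128 + (1*0 + 7))*(33/(-32)) = (-128 + (0 + 7))*(33*(-1/32)) = (-128 + 7)*(-33/32) = -121*(-33/32) = 3993/32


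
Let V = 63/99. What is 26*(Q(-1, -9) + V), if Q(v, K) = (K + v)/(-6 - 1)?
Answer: 4134/77 ≈ 53.688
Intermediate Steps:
V = 7/11 (V = 63*(1/99) = 7/11 ≈ 0.63636)
Q(v, K) = -K/7 - v/7 (Q(v, K) = (K + v)/(-7) = (K + v)*(-⅐) = -K/7 - v/7)
26*(Q(-1, -9) + V) = 26*((-⅐*(-9) - ⅐*(-1)) + 7/11) = 26*((9/7 + ⅐) + 7/11) = 26*(10/7 + 7/11) = 26*(159/77) = 4134/77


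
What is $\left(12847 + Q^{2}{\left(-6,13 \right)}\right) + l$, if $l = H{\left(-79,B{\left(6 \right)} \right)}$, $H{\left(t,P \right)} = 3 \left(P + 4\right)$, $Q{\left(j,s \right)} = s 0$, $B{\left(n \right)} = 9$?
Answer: $12886$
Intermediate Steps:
$Q{\left(j,s \right)} = 0$
$H{\left(t,P \right)} = 12 + 3 P$ ($H{\left(t,P \right)} = 3 \left(4 + P\right) = 12 + 3 P$)
$l = 39$ ($l = 12 + 3 \cdot 9 = 12 + 27 = 39$)
$\left(12847 + Q^{2}{\left(-6,13 \right)}\right) + l = \left(12847 + 0^{2}\right) + 39 = \left(12847 + 0\right) + 39 = 12847 + 39 = 12886$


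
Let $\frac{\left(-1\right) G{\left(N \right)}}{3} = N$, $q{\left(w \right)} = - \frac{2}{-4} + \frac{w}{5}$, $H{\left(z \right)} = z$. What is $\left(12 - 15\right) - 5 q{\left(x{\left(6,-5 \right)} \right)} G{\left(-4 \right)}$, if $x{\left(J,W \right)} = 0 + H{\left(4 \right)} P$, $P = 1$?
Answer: $234$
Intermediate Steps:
$x{\left(J,W \right)} = 4$ ($x{\left(J,W \right)} = 0 + 4 \cdot 1 = 0 + 4 = 4$)
$q{\left(w \right)} = \frac{1}{2} + \frac{w}{5}$ ($q{\left(w \right)} = \left(-2\right) \left(- \frac{1}{4}\right) + w \frac{1}{5} = \frac{1}{2} + \frac{w}{5}$)
$G{\left(N \right)} = - 3 N$
$\left(12 - 15\right) - 5 q{\left(x{\left(6,-5 \right)} \right)} G{\left(-4 \right)} = \left(12 - 15\right) - 5 \left(\frac{1}{2} + \frac{1}{5} \cdot 4\right) \left(\left(-3\right) \left(-4\right)\right) = - 3 - 5 \left(\frac{1}{2} + \frac{4}{5}\right) 12 = - 3 \left(-5\right) \frac{13}{10} \cdot 12 = - 3 \left(\left(- \frac{13}{2}\right) 12\right) = \left(-3\right) \left(-78\right) = 234$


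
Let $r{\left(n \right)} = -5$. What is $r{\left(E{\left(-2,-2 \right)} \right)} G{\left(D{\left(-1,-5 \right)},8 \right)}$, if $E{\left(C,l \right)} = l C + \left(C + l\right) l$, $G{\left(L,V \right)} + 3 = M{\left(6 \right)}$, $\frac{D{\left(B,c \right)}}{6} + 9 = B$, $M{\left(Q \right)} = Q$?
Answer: $-15$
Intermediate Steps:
$D{\left(B,c \right)} = -54 + 6 B$
$G{\left(L,V \right)} = 3$ ($G{\left(L,V \right)} = -3 + 6 = 3$)
$E{\left(C,l \right)} = C l + l \left(C + l\right)$
$r{\left(E{\left(-2,-2 \right)} \right)} G{\left(D{\left(-1,-5 \right)},8 \right)} = \left(-5\right) 3 = -15$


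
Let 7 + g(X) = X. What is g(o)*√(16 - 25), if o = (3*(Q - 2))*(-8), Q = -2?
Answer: 267*I ≈ 267.0*I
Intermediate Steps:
o = 96 (o = (3*(-2 - 2))*(-8) = (3*(-4))*(-8) = -12*(-8) = 96)
g(X) = -7 + X
g(o)*√(16 - 25) = (-7 + 96)*√(16 - 25) = 89*√(-9) = 89*(3*I) = 267*I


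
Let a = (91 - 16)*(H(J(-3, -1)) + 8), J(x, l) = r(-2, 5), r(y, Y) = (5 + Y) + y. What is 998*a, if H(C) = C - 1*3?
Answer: 973050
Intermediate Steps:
r(y, Y) = 5 + Y + y
J(x, l) = 8 (J(x, l) = 5 + 5 - 2 = 8)
H(C) = -3 + C (H(C) = C - 3 = -3 + C)
a = 975 (a = (91 - 16)*((-3 + 8) + 8) = 75*(5 + 8) = 75*13 = 975)
998*a = 998*975 = 973050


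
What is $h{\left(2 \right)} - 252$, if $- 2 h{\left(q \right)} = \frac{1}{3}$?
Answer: $- \frac{1513}{6} \approx -252.17$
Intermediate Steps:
$h{\left(q \right)} = - \frac{1}{6}$ ($h{\left(q \right)} = - \frac{1}{2 \cdot 3} = \left(- \frac{1}{2}\right) \frac{1}{3} = - \frac{1}{6}$)
$h{\left(2 \right)} - 252 = - \frac{1}{6} - 252 = - \frac{1513}{6}$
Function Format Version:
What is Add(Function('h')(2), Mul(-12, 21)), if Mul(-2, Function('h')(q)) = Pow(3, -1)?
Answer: Rational(-1513, 6) ≈ -252.17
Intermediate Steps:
Function('h')(q) = Rational(-1, 6) (Function('h')(q) = Mul(Rational(-1, 2), Pow(3, -1)) = Mul(Rational(-1, 2), Rational(1, 3)) = Rational(-1, 6))
Add(Function('h')(2), Mul(-12, 21)) = Add(Rational(-1, 6), Mul(-12, 21)) = Add(Rational(-1, 6), -252) = Rational(-1513, 6)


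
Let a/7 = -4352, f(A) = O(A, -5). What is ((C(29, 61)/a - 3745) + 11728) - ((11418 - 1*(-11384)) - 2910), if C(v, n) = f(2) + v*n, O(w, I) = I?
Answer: -12957055/1088 ≈ -11909.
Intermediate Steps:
f(A) = -5
C(v, n) = -5 + n*v (C(v, n) = -5 + v*n = -5 + n*v)
a = -30464 (a = 7*(-4352) = -30464)
((C(29, 61)/a - 3745) + 11728) - ((11418 - 1*(-11384)) - 2910) = (((-5 + 61*29)/(-30464) - 3745) + 11728) - ((11418 - 1*(-11384)) - 2910) = (((-5 + 1769)*(-1/30464) - 3745) + 11728) - ((11418 + 11384) - 2910) = ((1764*(-1/30464) - 3745) + 11728) - (22802 - 2910) = ((-63/1088 - 3745) + 11728) - 1*19892 = (-4074623/1088 + 11728) - 19892 = 8685441/1088 - 19892 = -12957055/1088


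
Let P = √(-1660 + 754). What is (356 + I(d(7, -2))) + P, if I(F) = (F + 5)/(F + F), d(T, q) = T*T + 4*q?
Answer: 14619/41 + I*√906 ≈ 356.56 + 30.1*I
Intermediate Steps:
P = I*√906 (P = √(-906) = I*√906 ≈ 30.1*I)
d(T, q) = T² + 4*q
I(F) = (5 + F)/(2*F) (I(F) = (5 + F)/((2*F)) = (5 + F)*(1/(2*F)) = (5 + F)/(2*F))
(356 + I(d(7, -2))) + P = (356 + (5 + (7² + 4*(-2)))/(2*(7² + 4*(-2)))) + I*√906 = (356 + (5 + (49 - 8))/(2*(49 - 8))) + I*√906 = (356 + (½)*(5 + 41)/41) + I*√906 = (356 + (½)*(1/41)*46) + I*√906 = (356 + 23/41) + I*√906 = 14619/41 + I*√906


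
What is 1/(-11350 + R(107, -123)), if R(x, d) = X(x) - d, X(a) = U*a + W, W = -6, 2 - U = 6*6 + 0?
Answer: -1/14871 ≈ -6.7245e-5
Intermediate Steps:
U = -34 (U = 2 - (6*6 + 0) = 2 - (36 + 0) = 2 - 1*36 = 2 - 36 = -34)
X(a) = -6 - 34*a (X(a) = -34*a - 6 = -6 - 34*a)
R(x, d) = -6 - d - 34*x (R(x, d) = (-6 - 34*x) - d = -6 - d - 34*x)
1/(-11350 + R(107, -123)) = 1/(-11350 + (-6 - 1*(-123) - 34*107)) = 1/(-11350 + (-6 + 123 - 3638)) = 1/(-11350 - 3521) = 1/(-14871) = -1/14871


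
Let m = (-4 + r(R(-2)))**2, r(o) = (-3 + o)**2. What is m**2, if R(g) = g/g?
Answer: 0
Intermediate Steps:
R(g) = 1
m = 0 (m = (-4 + (-3 + 1)**2)**2 = (-4 + (-2)**2)**2 = (-4 + 4)**2 = 0**2 = 0)
m**2 = 0**2 = 0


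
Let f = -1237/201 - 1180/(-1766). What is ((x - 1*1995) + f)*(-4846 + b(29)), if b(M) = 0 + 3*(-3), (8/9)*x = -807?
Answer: 20048611597235/1419864 ≈ 1.4120e+7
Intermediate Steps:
x = -7263/8 (x = (9/8)*(-807) = -7263/8 ≈ -907.88)
b(M) = -9 (b(M) = 0 - 9 = -9)
f = -973681/177483 (f = -1237*1/201 - 1180*(-1/1766) = -1237/201 + 590/883 = -973681/177483 ≈ -5.4861)
((x - 1*1995) + f)*(-4846 + b(29)) = ((-7263/8 - 1*1995) - 973681/177483)*(-4846 - 9) = ((-7263/8 - 1995) - 973681/177483)*(-4855) = (-23223/8 - 973681/177483)*(-4855) = -4129477157/1419864*(-4855) = 20048611597235/1419864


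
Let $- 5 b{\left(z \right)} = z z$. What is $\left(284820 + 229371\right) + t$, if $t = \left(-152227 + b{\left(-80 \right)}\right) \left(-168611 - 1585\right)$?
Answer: $26126791563$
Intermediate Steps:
$b{\left(z \right)} = - \frac{z^{2}}{5}$ ($b{\left(z \right)} = - \frac{z z}{5} = - \frac{z^{2}}{5}$)
$t = 26126277372$ ($t = \left(-152227 - \frac{\left(-80\right)^{2}}{5}\right) \left(-168611 - 1585\right) = \left(-152227 - 1280\right) \left(-170196\right) = \left(-153507\right) \left(-170196\right) = 26126277372$)
$\left(284820 + 229371\right) + t = \left(284820 + 229371\right) + 26126277372 = 514191 + 26126277372 = 26126791563$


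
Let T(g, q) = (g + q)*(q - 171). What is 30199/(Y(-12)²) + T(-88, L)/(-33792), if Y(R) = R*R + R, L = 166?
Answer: 972803/557568 ≈ 1.7447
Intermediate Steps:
Y(R) = R + R² (Y(R) = R² + R = R + R²)
T(g, q) = (-171 + q)*(g + q) (T(g, q) = (g + q)*(-171 + q) = (-171 + q)*(g + q))
30199/(Y(-12)²) + T(-88, L)/(-33792) = 30199/((-12*(1 - 12))²) + (166² - 171*(-88) - 171*166 - 88*166)/(-33792) = 30199/((-12*(-11))²) + (27556 + 15048 - 28386 - 14608)*(-1/33792) = 30199/(132²) - 390*(-1/33792) = 30199/17424 + 65/5632 = 972803/557568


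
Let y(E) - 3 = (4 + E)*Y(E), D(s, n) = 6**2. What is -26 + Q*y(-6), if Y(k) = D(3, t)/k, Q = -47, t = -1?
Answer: -731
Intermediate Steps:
D(s, n) = 36
Y(k) = 36/k
y(E) = 3 + 36*(4 + E)/E (y(E) = 3 + (4 + E)*(36/E) = 3 + 36*(4 + E)/E)
-26 + Q*y(-6) = -26 - 47*(39 + 144/(-6)) = -26 - 47*(39 + 144*(-1/6)) = -26 - 47*(39 - 24) = -26 - 47*15 = -26 - 705 = -731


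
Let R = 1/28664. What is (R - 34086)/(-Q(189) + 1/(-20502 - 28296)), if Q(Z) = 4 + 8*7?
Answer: 23838825872097/41962390492 ≈ 568.10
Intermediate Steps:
R = 1/28664 ≈ 3.4887e-5
Q(Z) = 60 (Q(Z) = 4 + 56 = 60)
(R - 34086)/(-Q(189) + 1/(-20502 - 28296)) = (1/28664 - 34086)/(-1*60 + 1/(-20502 - 28296)) = -977041103/(28664*(-60 + 1/(-48798))) = -977041103/(28664*(-60 - 1/48798)) = -977041103/(28664*(-2927881/48798)) = -977041103/28664*(-48798/2927881) = 23838825872097/41962390492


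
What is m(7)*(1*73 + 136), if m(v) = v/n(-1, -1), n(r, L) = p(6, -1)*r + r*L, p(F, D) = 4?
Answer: -1463/3 ≈ -487.67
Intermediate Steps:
n(r, L) = 4*r + L*r (n(r, L) = 4*r + r*L = 4*r + L*r)
m(v) = -v/3 (m(v) = v/((-(4 - 1))) = v/((-1*3)) = v/(-3) = v*(-⅓) = -v/3)
m(7)*(1*73 + 136) = (-⅓*7)*(1*73 + 136) = -7*(73 + 136)/3 = -7/3*209 = -1463/3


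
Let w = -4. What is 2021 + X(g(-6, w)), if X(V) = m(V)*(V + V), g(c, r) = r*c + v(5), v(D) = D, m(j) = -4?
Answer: 1789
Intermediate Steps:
g(c, r) = 5 + c*r (g(c, r) = r*c + 5 = c*r + 5 = 5 + c*r)
X(V) = -8*V (X(V) = -4*(V + V) = -8*V)
2021 + X(g(-6, w)) = 2021 - 8*(5 - 6*(-4)) = 2021 - 8*(5 + 24) = 2021 - 8*29 = 2021 - 232 = 1789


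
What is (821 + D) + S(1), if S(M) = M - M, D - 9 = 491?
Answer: 1321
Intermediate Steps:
D = 500 (D = 9 + 491 = 500)
S(M) = 0
(821 + D) + S(1) = (821 + 500) + 0 = 1321 + 0 = 1321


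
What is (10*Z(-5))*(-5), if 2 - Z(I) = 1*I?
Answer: -350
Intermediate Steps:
Z(I) = 2 - I
(10*Z(-5))*(-5) = (10*(2 - 1*(-5)))*(-5) = (10*(2 + 5))*(-5) = (10*7)*(-5) = 70*(-5) = -350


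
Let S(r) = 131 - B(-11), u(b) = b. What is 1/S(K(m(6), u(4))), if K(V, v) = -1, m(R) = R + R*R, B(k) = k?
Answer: 1/142 ≈ 0.0070423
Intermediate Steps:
m(R) = R + R**2
S(r) = 142 (S(r) = 131 - 1*(-11) = 131 + 11 = 142)
1/S(K(m(6), u(4))) = 1/142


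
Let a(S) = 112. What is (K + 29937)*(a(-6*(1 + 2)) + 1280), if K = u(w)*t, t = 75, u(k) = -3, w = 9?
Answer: 41359104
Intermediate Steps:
K = -225 (K = -3*75 = -225)
(K + 29937)*(a(-6*(1 + 2)) + 1280) = (-225 + 29937)*(112 + 1280) = 29712*1392 = 41359104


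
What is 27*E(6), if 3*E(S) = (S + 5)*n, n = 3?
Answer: 297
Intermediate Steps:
E(S) = 5 + S (E(S) = ((S + 5)*3)/3 = ((5 + S)*3)/3 = (15 + 3*S)/3 = 5 + S)
27*E(6) = 27*(5 + 6) = 27*11 = 297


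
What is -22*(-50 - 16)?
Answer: 1452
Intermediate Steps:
-22*(-50 - 16) = -22*(-66) = 1452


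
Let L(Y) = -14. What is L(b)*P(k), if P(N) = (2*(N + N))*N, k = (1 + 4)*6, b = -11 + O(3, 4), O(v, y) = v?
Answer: -50400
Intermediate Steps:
b = -8 (b = -11 + 3 = -8)
k = 30 (k = 5*6 = 30)
P(N) = 4*N² (P(N) = (2*(2*N))*N = (4*N)*N = 4*N²)
L(b)*P(k) = -56*30² = -56*900 = -14*3600 = -50400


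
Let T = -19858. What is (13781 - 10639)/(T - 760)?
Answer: -1571/10309 ≈ -0.15239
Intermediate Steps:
(13781 - 10639)/(T - 760) = (13781 - 10639)/(-19858 - 760) = 3142/(-20618) = 3142*(-1/20618) = -1571/10309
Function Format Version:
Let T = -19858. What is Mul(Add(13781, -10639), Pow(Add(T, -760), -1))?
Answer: Rational(-1571, 10309) ≈ -0.15239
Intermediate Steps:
Mul(Add(13781, -10639), Pow(Add(T, -760), -1)) = Mul(Add(13781, -10639), Pow(Add(-19858, -760), -1)) = Mul(3142, Pow(-20618, -1)) = Mul(3142, Rational(-1, 20618)) = Rational(-1571, 10309)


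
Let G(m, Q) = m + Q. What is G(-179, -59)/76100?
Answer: -119/38050 ≈ -0.0031275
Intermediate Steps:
G(m, Q) = Q + m
G(-179, -59)/76100 = (-59 - 179)/76100 = -238*1/76100 = -119/38050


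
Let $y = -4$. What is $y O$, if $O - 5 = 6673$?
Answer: $-26712$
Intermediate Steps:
$O = 6678$ ($O = 5 + 6673 = 6678$)
$y O = \left(-4\right) 6678 = -26712$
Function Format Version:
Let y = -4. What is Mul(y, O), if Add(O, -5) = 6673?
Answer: -26712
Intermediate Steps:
O = 6678 (O = Add(5, 6673) = 6678)
Mul(y, O) = Mul(-4, 6678) = -26712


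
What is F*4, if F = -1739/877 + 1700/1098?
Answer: -837044/481473 ≈ -1.7385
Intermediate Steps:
F = -209261/481473 (F = -1739*1/877 + 1700*(1/1098) = -1739/877 + 850/549 = -209261/481473 ≈ -0.43463)
F*4 = -209261/481473*4 = -837044/481473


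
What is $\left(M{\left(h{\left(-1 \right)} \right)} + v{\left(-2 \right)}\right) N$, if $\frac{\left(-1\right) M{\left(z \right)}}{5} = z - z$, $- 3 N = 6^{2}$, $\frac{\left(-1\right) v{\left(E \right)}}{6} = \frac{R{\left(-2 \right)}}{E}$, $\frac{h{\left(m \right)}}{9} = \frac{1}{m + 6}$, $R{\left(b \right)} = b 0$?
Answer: $0$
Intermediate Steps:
$R{\left(b \right)} = 0$
$h{\left(m \right)} = \frac{9}{6 + m}$ ($h{\left(m \right)} = \frac{9}{m + 6} = \frac{9}{6 + m}$)
$v{\left(E \right)} = 0$ ($v{\left(E \right)} = - 6 \frac{0}{E} = \left(-6\right) 0 = 0$)
$N = -12$ ($N = - \frac{6^{2}}{3} = \left(- \frac{1}{3}\right) 36 = -12$)
$M{\left(z \right)} = 0$ ($M{\left(z \right)} = - 5 \left(z - z\right) = \left(-5\right) 0 = 0$)
$\left(M{\left(h{\left(-1 \right)} \right)} + v{\left(-2 \right)}\right) N = \left(0 + 0\right) \left(-12\right) = 0 \left(-12\right) = 0$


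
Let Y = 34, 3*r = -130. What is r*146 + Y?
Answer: -18878/3 ≈ -6292.7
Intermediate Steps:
r = -130/3 (r = (⅓)*(-130) = -130/3 ≈ -43.333)
r*146 + Y = -130/3*146 + 34 = -18980/3 + 34 = -18878/3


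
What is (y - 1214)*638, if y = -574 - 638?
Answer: -1547788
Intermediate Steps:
y = -1212
(y - 1214)*638 = (-1212 - 1214)*638 = -2426*638 = -1547788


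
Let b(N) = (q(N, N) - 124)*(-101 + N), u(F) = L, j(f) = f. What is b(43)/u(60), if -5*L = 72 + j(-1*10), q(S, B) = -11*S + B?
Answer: -80330/31 ≈ -2591.3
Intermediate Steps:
q(S, B) = B - 11*S
L = -62/5 (L = -(72 - 1*10)/5 = -(72 - 10)/5 = -⅕*62 = -62/5 ≈ -12.400)
u(F) = -62/5
b(N) = (-124 - 10*N)*(-101 + N) (b(N) = ((N - 11*N) - 124)*(-101 + N) = (-10*N - 124)*(-101 + N) = (-124 - 10*N)*(-101 + N))
b(43)/u(60) = (12524 - 10*43² + 886*43)/(-62/5) = (12524 - 10*1849 + 38098)*(-5/62) = (12524 - 18490 + 38098)*(-5/62) = 32132*(-5/62) = -80330/31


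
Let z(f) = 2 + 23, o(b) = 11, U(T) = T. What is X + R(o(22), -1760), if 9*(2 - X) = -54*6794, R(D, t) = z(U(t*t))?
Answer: 40791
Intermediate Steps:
z(f) = 25
R(D, t) = 25
X = 40766 (X = 2 - (-6)*6794 = 2 - ⅑*(-366876) = 2 + 40764 = 40766)
X + R(o(22), -1760) = 40766 + 25 = 40791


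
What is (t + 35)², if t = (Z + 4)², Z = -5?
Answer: 1296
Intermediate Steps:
t = 1 (t = (-5 + 4)² = (-1)² = 1)
(t + 35)² = (1 + 35)² = 36² = 1296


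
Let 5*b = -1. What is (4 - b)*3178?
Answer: 66738/5 ≈ 13348.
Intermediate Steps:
b = -⅕ (b = (⅕)*(-1) = -⅕ ≈ -0.20000)
(4 - b)*3178 = (4 - 1*(-⅕))*3178 = (4 + ⅕)*3178 = (21/5)*3178 = 66738/5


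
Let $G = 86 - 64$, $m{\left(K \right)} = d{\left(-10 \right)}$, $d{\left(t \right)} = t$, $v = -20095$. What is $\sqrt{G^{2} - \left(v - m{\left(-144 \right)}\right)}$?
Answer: $\sqrt{20569} \approx 143.42$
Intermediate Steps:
$m{\left(K \right)} = -10$
$G = 22$ ($G = 86 - 64 = 22$)
$\sqrt{G^{2} - \left(v - m{\left(-144 \right)}\right)} = \sqrt{22^{2} - -20085} = \sqrt{484 + \left(-10 + 20095\right)} = \sqrt{484 + 20085} = \sqrt{20569}$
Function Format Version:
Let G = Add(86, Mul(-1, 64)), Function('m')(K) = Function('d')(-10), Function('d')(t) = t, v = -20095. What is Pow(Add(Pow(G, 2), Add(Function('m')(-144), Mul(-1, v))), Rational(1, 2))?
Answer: Pow(20569, Rational(1, 2)) ≈ 143.42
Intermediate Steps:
Function('m')(K) = -10
G = 22 (G = Add(86, -64) = 22)
Pow(Add(Pow(G, 2), Add(Function('m')(-144), Mul(-1, v))), Rational(1, 2)) = Pow(Add(Pow(22, 2), Add(-10, Mul(-1, -20095))), Rational(1, 2)) = Pow(Add(484, Add(-10, 20095)), Rational(1, 2)) = Pow(Add(484, 20085), Rational(1, 2)) = Pow(20569, Rational(1, 2))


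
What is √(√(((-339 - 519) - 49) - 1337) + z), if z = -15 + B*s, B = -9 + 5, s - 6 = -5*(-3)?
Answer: √(-99 + 2*I*√561) ≈ 2.3184 + 10.216*I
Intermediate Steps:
s = 21 (s = 6 - 5*(-3) = 6 + 15 = 21)
B = -4
z = -99 (z = -15 - 4*21 = -15 - 84 = -99)
√(√(((-339 - 519) - 49) - 1337) + z) = √(√(((-339 - 519) - 49) - 1337) - 99) = √(√((-858 - 49) - 1337) - 99) = √(√(-907 - 1337) - 99) = √(√(-2244) - 99) = √(2*I*√561 - 99) = √(-99 + 2*I*√561)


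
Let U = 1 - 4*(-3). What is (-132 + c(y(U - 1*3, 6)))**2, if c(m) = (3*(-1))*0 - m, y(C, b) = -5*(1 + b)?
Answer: 9409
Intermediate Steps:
U = 13 (U = 1 + 12 = 13)
y(C, b) = -5 - 5*b
c(m) = -m (c(m) = -3*0 - m = 0 - m = -m)
(-132 + c(y(U - 1*3, 6)))**2 = (-132 - (-5 - 5*6))**2 = (-132 - (-5 - 30))**2 = (-132 - 1*(-35))**2 = (-132 + 35)**2 = (-97)**2 = 9409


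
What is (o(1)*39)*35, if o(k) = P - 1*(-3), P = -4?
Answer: -1365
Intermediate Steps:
o(k) = -1 (o(k) = -4 - 1*(-3) = -4 + 3 = -1)
(o(1)*39)*35 = -1*39*35 = -39*35 = -1365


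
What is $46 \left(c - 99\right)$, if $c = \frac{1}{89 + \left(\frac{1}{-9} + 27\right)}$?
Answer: $- \frac{4749408}{1043} \approx -4553.6$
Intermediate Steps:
$c = \frac{9}{1043}$ ($c = \frac{1}{89 + \left(- \frac{1}{9} + 27\right)} = \frac{1}{89 + \frac{242}{9}} = \frac{1}{\frac{1043}{9}} = \frac{9}{1043} \approx 0.0086289$)
$46 \left(c - 99\right) = 46 \left(\frac{9}{1043} - 99\right) = 46 \left(- \frac{103248}{1043}\right) = - \frac{4749408}{1043}$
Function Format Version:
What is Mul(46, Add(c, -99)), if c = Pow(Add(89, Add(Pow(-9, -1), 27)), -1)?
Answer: Rational(-4749408, 1043) ≈ -4553.6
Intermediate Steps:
c = Rational(9, 1043) (c = Pow(Add(89, Add(Rational(-1, 9), 27)), -1) = Pow(Add(89, Rational(242, 9)), -1) = Pow(Rational(1043, 9), -1) = Rational(9, 1043) ≈ 0.0086289)
Mul(46, Add(c, -99)) = Mul(46, Add(Rational(9, 1043), -99)) = Mul(46, Rational(-103248, 1043)) = Rational(-4749408, 1043)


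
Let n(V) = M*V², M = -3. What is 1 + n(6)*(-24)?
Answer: 2593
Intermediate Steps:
n(V) = -3*V²
1 + n(6)*(-24) = 1 - 3*6²*(-24) = 1 - 3*36*(-24) = 1 - 108*(-24) = 1 + 2592 = 2593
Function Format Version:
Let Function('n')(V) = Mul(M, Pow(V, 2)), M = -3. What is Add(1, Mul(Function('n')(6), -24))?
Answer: 2593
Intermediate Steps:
Function('n')(V) = Mul(-3, Pow(V, 2))
Add(1, Mul(Function('n')(6), -24)) = Add(1, Mul(Mul(-3, Pow(6, 2)), -24)) = Add(1, Mul(Mul(-3, 36), -24)) = Add(1, Mul(-108, -24)) = Add(1, 2592) = 2593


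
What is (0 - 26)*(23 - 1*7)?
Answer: -416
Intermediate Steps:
(0 - 26)*(23 - 1*7) = -26*(23 - 7) = -26*16 = -416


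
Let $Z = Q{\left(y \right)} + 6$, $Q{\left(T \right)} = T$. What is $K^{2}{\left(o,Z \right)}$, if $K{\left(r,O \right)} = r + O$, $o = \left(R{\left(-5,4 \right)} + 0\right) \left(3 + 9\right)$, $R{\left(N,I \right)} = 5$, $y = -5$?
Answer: $3721$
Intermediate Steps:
$Z = 1$ ($Z = -5 + 6 = 1$)
$o = 60$ ($o = \left(5 + 0\right) \left(3 + 9\right) = 5 \cdot 12 = 60$)
$K{\left(r,O \right)} = O + r$
$K^{2}{\left(o,Z \right)} = \left(1 + 60\right)^{2} = 61^{2} = 3721$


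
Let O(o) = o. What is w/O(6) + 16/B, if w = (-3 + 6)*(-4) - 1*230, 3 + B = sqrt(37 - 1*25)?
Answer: -73/3 + 32*sqrt(3)/3 ≈ -5.8581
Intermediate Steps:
B = -3 + 2*sqrt(3) (B = -3 + sqrt(37 - 1*25) = -3 + sqrt(37 - 25) = -3 + sqrt(12) = -3 + 2*sqrt(3) ≈ 0.46410)
w = -242 (w = 3*(-4) - 230 = -12 - 230 = -242)
w/O(6) + 16/B = -242/6 + 16/(-3 + 2*sqrt(3)) = -242*1/6 + 16/(-3 + 2*sqrt(3)) = -121/3 + 16/(-3 + 2*sqrt(3))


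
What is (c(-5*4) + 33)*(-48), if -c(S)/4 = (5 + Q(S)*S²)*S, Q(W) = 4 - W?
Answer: -36884784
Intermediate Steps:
c(S) = -4*S*(5 + S²*(4 - S)) (c(S) = -4*(5 + (4 - S)*S²)*S = -4*(5 + S²*(4 - S))*S = -4*S*(5 + S²*(4 - S)))
(c(-5*4) + 33)*(-48) = (4*(-5*4)*(-5 + (-5*4)²*(-4 - 5*4)) + 33)*(-48) = (4*(-20)*(-5 + (-20)²*(-4 - 20)) + 33)*(-48) = (4*(-20)*(-5 + 400*(-24)) + 33)*(-48) = (4*(-20)*(-5 - 9600) + 33)*(-48) = (4*(-20)*(-9605) + 33)*(-48) = (768400 + 33)*(-48) = 768433*(-48) = -36884784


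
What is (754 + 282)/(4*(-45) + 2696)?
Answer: 7/17 ≈ 0.41176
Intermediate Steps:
(754 + 282)/(4*(-45) + 2696) = 1036/(-180 + 2696) = 1036/2516 = 1036*(1/2516) = 7/17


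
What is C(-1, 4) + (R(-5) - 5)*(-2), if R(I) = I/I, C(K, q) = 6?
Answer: 14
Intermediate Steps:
R(I) = 1
C(-1, 4) + (R(-5) - 5)*(-2) = 6 + (1 - 5)*(-2) = 6 - 4*(-2) = 6 + 8 = 14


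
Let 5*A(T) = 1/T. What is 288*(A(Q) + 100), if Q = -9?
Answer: 143968/5 ≈ 28794.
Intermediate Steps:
A(T) = 1/(5*T)
288*(A(Q) + 100) = 288*((⅕)/(-9) + 100) = 288*((⅕)*(-⅑) + 100) = 288*(-1/45 + 100) = 288*(4499/45) = 143968/5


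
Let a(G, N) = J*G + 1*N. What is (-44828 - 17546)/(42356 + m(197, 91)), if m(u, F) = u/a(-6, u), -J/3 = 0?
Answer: -62374/42357 ≈ -1.4726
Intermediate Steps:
J = 0 (J = -3*0 = 0)
a(G, N) = N (a(G, N) = 0*G + 1*N = 0 + N = N)
m(u, F) = 1 (m(u, F) = u/u = 1)
(-44828 - 17546)/(42356 + m(197, 91)) = (-44828 - 17546)/(42356 + 1) = -62374/42357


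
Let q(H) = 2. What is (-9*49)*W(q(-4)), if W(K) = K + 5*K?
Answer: -5292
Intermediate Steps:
W(K) = 6*K
(-9*49)*W(q(-4)) = (-9*49)*(6*2) = -441*12 = -5292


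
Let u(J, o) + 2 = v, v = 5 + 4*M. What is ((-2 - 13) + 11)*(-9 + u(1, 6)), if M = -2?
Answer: 56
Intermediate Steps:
v = -3 (v = 5 + 4*(-2) = 5 - 8 = -3)
u(J, o) = -5 (u(J, o) = -2 - 3 = -5)
((-2 - 13) + 11)*(-9 + u(1, 6)) = ((-2 - 13) + 11)*(-9 - 5) = (-15 + 11)*(-14) = -4*(-14) = 56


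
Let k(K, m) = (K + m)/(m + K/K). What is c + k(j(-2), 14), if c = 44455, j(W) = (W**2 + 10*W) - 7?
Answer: 222272/5 ≈ 44454.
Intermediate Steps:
j(W) = -7 + W**2 + 10*W
k(K, m) = (K + m)/(1 + m) (k(K, m) = (K + m)/(m + 1) = (K + m)/(1 + m))
c + k(j(-2), 14) = 44455 + ((-7 + (-2)**2 + 10*(-2)) + 14)/(1 + 14) = 44455 + ((-7 + 4 - 20) + 14)/15 = 44455 + (-23 + 14)/15 = 44455 + (1/15)*(-9) = 44455 - 3/5 = 222272/5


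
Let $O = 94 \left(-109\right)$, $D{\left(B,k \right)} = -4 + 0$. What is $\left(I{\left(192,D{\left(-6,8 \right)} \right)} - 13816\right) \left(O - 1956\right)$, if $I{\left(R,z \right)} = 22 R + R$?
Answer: $114698800$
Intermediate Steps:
$D{\left(B,k \right)} = -4$
$O = -10246$
$I{\left(R,z \right)} = 23 R$
$\left(I{\left(192,D{\left(-6,8 \right)} \right)} - 13816\right) \left(O - 1956\right) = \left(23 \cdot 192 - 13816\right) \left(-10246 - 1956\right) = \left(4416 - 13816\right) \left(-12202\right) = \left(-9400\right) \left(-12202\right) = 114698800$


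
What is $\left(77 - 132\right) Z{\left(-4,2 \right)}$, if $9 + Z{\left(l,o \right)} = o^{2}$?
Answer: $275$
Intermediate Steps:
$Z{\left(l,o \right)} = -9 + o^{2}$
$\left(77 - 132\right) Z{\left(-4,2 \right)} = \left(77 - 132\right) \left(-9 + 2^{2}\right) = - 55 \left(-9 + 4\right) = \left(-55\right) \left(-5\right) = 275$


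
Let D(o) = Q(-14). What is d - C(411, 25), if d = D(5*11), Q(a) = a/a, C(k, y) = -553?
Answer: 554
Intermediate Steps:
Q(a) = 1
D(o) = 1
d = 1
d - C(411, 25) = 1 - 1*(-553) = 1 + 553 = 554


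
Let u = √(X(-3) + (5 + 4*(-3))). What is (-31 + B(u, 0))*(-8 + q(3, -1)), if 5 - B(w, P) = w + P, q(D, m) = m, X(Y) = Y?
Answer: 234 + 9*I*√10 ≈ 234.0 + 28.461*I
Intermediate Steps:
u = I*√10 (u = √(-3 + (5 + 4*(-3))) = √(-3 + (5 - 12)) = √(-3 - 7) = √(-10) = I*√10 ≈ 3.1623*I)
B(w, P) = 5 - P - w (B(w, P) = 5 - (w + P) = 5 - (P + w) = 5 + (-P - w) = 5 - P - w)
(-31 + B(u, 0))*(-8 + q(3, -1)) = (-31 + (5 - 1*0 - I*√10))*(-8 - 1) = (-31 + (5 + 0 - I*√10))*(-9) = (-31 + (5 - I*√10))*(-9) = (-26 - I*√10)*(-9) = 234 + 9*I*√10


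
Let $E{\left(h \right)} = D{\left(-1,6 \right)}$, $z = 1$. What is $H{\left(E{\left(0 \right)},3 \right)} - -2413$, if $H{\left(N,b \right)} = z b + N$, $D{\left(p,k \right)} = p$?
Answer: $2415$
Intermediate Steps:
$E{\left(h \right)} = -1$
$H{\left(N,b \right)} = N + b$ ($H{\left(N,b \right)} = 1 b + N = b + N = N + b$)
$H{\left(E{\left(0 \right)},3 \right)} - -2413 = \left(-1 + 3\right) - -2413 = 2 + 2413 = 2415$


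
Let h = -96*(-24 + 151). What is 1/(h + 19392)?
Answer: 1/7200 ≈ 0.00013889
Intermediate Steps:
h = -12192 (h = -96*127 = -12192)
1/(h + 19392) = 1/(-12192 + 19392) = 1/7200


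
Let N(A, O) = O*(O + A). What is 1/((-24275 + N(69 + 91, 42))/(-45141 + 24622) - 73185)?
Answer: -20519/1501667224 ≈ -1.3664e-5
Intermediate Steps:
N(A, O) = O*(A + O)
1/((-24275 + N(69 + 91, 42))/(-45141 + 24622) - 73185) = 1/((-24275 + 42*((69 + 91) + 42))/(-45141 + 24622) - 73185) = 1/((-24275 + 42*(160 + 42))/(-20519) - 73185) = 1/((-24275 + 42*202)*(-1/20519) - 73185) = 1/((-24275 + 8484)*(-1/20519) - 73185) = 1/(-15791*(-1/20519) - 73185) = 1/(15791/20519 - 73185) = 1/(-1501667224/20519) = -20519/1501667224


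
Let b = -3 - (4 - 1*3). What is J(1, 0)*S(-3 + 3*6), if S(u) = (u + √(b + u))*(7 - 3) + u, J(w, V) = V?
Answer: 0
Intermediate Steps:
b = -4 (b = -3 - (4 - 3) = -3 - 1*1 = -3 - 1 = -4)
S(u) = 4*√(-4 + u) + 5*u (S(u) = (u + √(-4 + u))*(7 - 3) + u = (u + √(-4 + u))*4 + u = (4*u + 4*√(-4 + u)) + u = 4*√(-4 + u) + 5*u)
J(1, 0)*S(-3 + 3*6) = 0*(4*√(-4 + (-3 + 3*6)) + 5*(-3 + 3*6)) = 0*(4*√(-4 + (-3 + 18)) + 5*(-3 + 18)) = 0*(4*√(-4 + 15) + 5*15) = 0*(4*√11 + 75) = 0*(75 + 4*√11) = 0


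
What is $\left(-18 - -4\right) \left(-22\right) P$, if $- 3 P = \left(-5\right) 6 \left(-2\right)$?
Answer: $-6160$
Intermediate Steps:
$P = -20$ ($P = - \frac{\left(-5\right) 6 \left(-2\right)}{3} = - \frac{\left(-30\right) \left(-2\right)}{3} = \left(- \frac{1}{3}\right) 60 = -20$)
$\left(-18 - -4\right) \left(-22\right) P = \left(-18 - -4\right) \left(-22\right) \left(-20\right) = \left(-18 + 4\right) \left(-22\right) \left(-20\right) = \left(-14\right) \left(-22\right) \left(-20\right) = 308 \left(-20\right) = -6160$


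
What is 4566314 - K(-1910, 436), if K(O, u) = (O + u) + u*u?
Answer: 4377692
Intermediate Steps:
K(O, u) = O + u + u² (K(O, u) = (O + u) + u² = O + u + u²)
4566314 - K(-1910, 436) = 4566314 - (-1910 + 436 + 436²) = 4566314 - (-1910 + 436 + 190096) = 4566314 - 1*188622 = 4566314 - 188622 = 4377692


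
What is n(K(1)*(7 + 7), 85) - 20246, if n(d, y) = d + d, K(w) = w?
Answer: -20218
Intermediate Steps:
n(d, y) = 2*d
n(K(1)*(7 + 7), 85) - 20246 = 2*(1*(7 + 7)) - 20246 = 2*(1*14) - 20246 = 2*14 - 20246 = 28 - 20246 = -20218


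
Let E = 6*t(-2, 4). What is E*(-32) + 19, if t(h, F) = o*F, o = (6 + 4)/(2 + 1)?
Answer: -2541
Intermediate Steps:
o = 10/3 ≈ 3.3333
t(h, F) = 10*F/3
E = 80 (E = 6*((10/3)*4) = 6*(40/3) = 80)
E*(-32) + 19 = 80*(-32) + 19 = -2560 + 19 = -2541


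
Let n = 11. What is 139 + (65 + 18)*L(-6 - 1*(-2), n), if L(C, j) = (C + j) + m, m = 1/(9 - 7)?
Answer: 1523/2 ≈ 761.50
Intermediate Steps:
m = ½ (m = 1/2 = ½ ≈ 0.50000)
L(C, j) = ½ + C + j (L(C, j) = (C + j) + ½ = ½ + C + j)
139 + (65 + 18)*L(-6 - 1*(-2), n) = 139 + (65 + 18)*(½ + (-6 - 1*(-2)) + 11) = 139 + 83*(½ + (-6 + 2) + 11) = 139 + 83*(½ - 4 + 11) = 139 + 83*(15/2) = 139 + 1245/2 = 1523/2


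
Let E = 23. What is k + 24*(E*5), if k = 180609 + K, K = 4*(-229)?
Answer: 182453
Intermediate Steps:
K = -916
k = 179693 (k = 180609 - 916 = 179693)
k + 24*(E*5) = 179693 + 24*(23*5) = 179693 + 24*115 = 179693 + 2760 = 182453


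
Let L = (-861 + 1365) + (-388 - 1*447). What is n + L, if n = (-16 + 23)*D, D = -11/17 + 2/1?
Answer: -5466/17 ≈ -321.53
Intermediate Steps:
D = 23/17 (D = -11*1/17 + 2*1 = -11/17 + 2 = 23/17 ≈ 1.3529)
L = -331 (L = 504 + (-388 - 447) = 504 - 835 = -331)
n = 161/17 (n = (-16 + 23)*(23/17) = 7*(23/17) = 161/17 ≈ 9.4706)
n + L = 161/17 - 331 = -5466/17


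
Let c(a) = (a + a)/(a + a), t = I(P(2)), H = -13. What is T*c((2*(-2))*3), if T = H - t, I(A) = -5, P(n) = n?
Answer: -8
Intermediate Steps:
t = -5
c(a) = 1 (c(a) = (2*a)/((2*a)) = (2*a)*(1/(2*a)) = 1)
T = -8 (T = -13 - 1*(-5) = -13 + 5 = -8)
T*c((2*(-2))*3) = -8*1 = -8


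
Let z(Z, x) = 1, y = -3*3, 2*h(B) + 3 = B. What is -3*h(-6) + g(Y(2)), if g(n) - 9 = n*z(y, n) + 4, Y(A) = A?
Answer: 57/2 ≈ 28.500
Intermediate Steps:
h(B) = -3/2 + B/2
y = -9
g(n) = 13 + n (g(n) = 9 + (n*1 + 4) = 9 + (n + 4) = 9 + (4 + n) = 13 + n)
-3*h(-6) + g(Y(2)) = -3*(-3/2 + (1/2)*(-6)) + (13 + 2) = -3*(-3/2 - 3) + 15 = -3*(-9/2) + 15 = 27/2 + 15 = 57/2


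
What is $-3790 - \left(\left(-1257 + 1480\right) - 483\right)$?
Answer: $-3530$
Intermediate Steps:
$-3790 - \left(\left(-1257 + 1480\right) - 483\right) = -3790 - \left(223 - 483\right) = -3790 - -260 = -3790 + 260 = -3530$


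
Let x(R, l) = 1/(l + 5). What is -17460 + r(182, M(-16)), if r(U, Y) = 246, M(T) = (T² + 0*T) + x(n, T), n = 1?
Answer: -17214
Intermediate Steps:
x(R, l) = 1/(5 + l)
M(T) = T² + 1/(5 + T) (M(T) = (T² + 0*T) + 1/(5 + T) = (T² + 0) + 1/(5 + T) = T² + 1/(5 + T))
-17460 + r(182, M(-16)) = -17460 + 246 = -17214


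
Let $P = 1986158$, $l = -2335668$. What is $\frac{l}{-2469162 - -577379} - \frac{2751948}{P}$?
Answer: $- \frac{283541379870}{1878689969857} \approx -0.15093$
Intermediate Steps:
$\frac{l}{-2469162 - -577379} - \frac{2751948}{P} = - \frac{2335668}{-2469162 - -577379} - \frac{2751948}{1986158} = - \frac{2335668}{-2469162 + 577379} - \frac{1375974}{993079} = - \frac{2335668}{-1891783} - \frac{1375974}{993079} = \left(-2335668\right) \left(- \frac{1}{1891783}\right) - \frac{1375974}{993079} = \frac{2335668}{1891783} - \frac{1375974}{993079} = - \frac{283541379870}{1878689969857}$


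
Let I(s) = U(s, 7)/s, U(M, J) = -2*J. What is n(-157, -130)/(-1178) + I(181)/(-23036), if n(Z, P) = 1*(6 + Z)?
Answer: 78701676/613961231 ≈ 0.12819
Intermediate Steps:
I(s) = -14/s (I(s) = (-2*7)/s = -14/s)
n(Z, P) = 6 + Z
n(-157, -130)/(-1178) + I(181)/(-23036) = (6 - 157)/(-1178) - 14/181/(-23036) = -151*(-1/1178) - 14*1/181*(-1/23036) = 151/1178 - 14/181*(-1/23036) = 151/1178 + 7/2084758 = 78701676/613961231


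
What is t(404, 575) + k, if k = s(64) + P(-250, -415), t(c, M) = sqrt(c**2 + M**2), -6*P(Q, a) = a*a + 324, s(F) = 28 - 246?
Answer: -173857/6 + sqrt(493841) ≈ -28273.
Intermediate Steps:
s(F) = -218
P(Q, a) = -54 - a**2/6 (P(Q, a) = -(a*a + 324)/6 = -(a**2 + 324)/6 = -(324 + a**2)/6 = -54 - a**2/6)
t(c, M) = sqrt(M**2 + c**2)
k = -173857/6 (k = -218 + (-54 - 1/6*(-415)**2) = -218 + (-54 - 1/6*172225) = -218 + (-54 - 172225/6) = -218 - 172549/6 = -173857/6 ≈ -28976.)
t(404, 575) + k = sqrt(575**2 + 404**2) - 173857/6 = sqrt(330625 + 163216) - 173857/6 = sqrt(493841) - 173857/6 = -173857/6 + sqrt(493841)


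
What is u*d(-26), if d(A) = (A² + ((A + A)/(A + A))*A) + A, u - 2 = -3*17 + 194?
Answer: 90480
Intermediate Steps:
u = 145 (u = 2 + (-3*17 + 194) = 2 + (-51 + 194) = 2 + 143 = 145)
d(A) = A² + 2*A (d(A) = (A² + ((2*A)/((2*A)))*A) + A = (A² + ((2*A)*(1/(2*A)))*A) + A = (A² + 1*A) + A = (A² + A) + A = (A + A²) + A = A² + 2*A)
u*d(-26) = 145*(-26*(2 - 26)) = 145*(-26*(-24)) = 145*624 = 90480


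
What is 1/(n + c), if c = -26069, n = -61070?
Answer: -1/87139 ≈ -1.1476e-5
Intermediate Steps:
1/(n + c) = 1/(-61070 - 26069) = 1/(-87139) = -1/87139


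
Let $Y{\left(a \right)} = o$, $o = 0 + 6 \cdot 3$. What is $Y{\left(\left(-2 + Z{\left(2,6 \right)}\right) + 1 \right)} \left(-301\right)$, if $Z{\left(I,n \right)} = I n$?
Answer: $-5418$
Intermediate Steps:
$o = 18$ ($o = 0 + 18 = 18$)
$Y{\left(a \right)} = 18$
$Y{\left(\left(-2 + Z{\left(2,6 \right)}\right) + 1 \right)} \left(-301\right) = 18 \left(-301\right) = -5418$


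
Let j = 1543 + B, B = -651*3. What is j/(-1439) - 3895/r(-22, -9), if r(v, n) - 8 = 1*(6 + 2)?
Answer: -5598345/23024 ≈ -243.15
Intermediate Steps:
B = -1953
j = -410 (j = 1543 - 1953 = -410)
r(v, n) = 16 (r(v, n) = 8 + 1*(6 + 2) = 8 + 1*8 = 8 + 8 = 16)
j/(-1439) - 3895/r(-22, -9) = -410/(-1439) - 3895/16 = -410*(-1/1439) - 3895*1/16 = 410/1439 - 3895/16 = -5598345/23024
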